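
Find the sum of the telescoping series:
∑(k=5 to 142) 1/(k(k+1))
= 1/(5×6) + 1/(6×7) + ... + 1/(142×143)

Partial fractions: 1/(k(k+1)) = 1/k - 1/(k+1)
The series telescopes:
= (1/5 - 1/6) + (1/6 - 1/7) + ... + (1/142 - 1/143)
= 1/5 - 1/143
= 138/715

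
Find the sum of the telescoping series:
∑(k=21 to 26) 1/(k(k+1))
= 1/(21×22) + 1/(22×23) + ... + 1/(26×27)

Partial fractions: 1/(k(k+1)) = 1/k - 1/(k+1)
The series telescopes:
= (1/21 - 1/22) + (1/22 - 1/23) + ... + (1/26 - 1/27)
= 1/21 - 1/27
= 2/189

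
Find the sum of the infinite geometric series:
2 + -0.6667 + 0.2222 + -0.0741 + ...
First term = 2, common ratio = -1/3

For |r| < 1, S = a / (1 - r)
S = 2 / (1 - (-1/3))
S = 2 / (4/3)
S = 3/2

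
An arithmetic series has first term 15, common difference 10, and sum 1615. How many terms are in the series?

Using S = n/2 × [2a + (n-1)d]
1615 = n/2 × [2(15) + (n-1)(10)]
1615 = n/2 × [30 + 10n - 10]
3230 = n × [20 + 10n]
10n² + (20)n - 3230 = 0
Discriminant: Δ = (20)² - 4(10)(-3230) = 400 + 129200 = 129600
√Δ = 360
n = [-(20) + √Δ] / (2·10) = (-20 + 360) / 20 = 340 / 20 = 17
(The negative root is discarded since n must be a positive integer.)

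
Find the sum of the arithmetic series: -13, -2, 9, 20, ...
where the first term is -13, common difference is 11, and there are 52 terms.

Sₙ = n/2 × (first + last)
Last term = a + (n-1)d = -13 + (52-1)×11 = 548
S_52 = 52/2 × (-13 + 548)
S_52 = 52/2 × 535 = 13910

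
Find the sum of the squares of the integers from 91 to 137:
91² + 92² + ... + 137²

Use ∑_{k=1}^{n} k² = n(n+1)(2n+1)/6, then subtract the first 90 terms.
∑_{k=1}^{137} k² = 137×138×275/6 = 866525
∑_{k=1}^{90} k² = 90×91×181/6 = 247065
∑_{k=91}^{137} k² = 866525 - 247065 = 619460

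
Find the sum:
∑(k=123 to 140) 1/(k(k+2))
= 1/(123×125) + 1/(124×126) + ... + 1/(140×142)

Partial fractions: 1/(k(k+2)) = (1/2)[1/k - 1/(k+2)]
Telescoping leaves the first two and last two terms:
= (1/2)[1/123 + 1/124 - 1/141 - 1/142]
= 34951/33930616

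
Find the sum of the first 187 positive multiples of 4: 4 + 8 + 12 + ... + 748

Factor out 4: = 4(1 + 2 + ... + 187) = 4 × n(n+1)/2
= 4 × 187×188/2
= 4 × 17578
= 70312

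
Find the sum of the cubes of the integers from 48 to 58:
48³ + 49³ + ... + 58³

Use ∑_{k=1}^{n} k³ = [n(n+1)/2]², then subtract the first 47 terms.
∑_{k=1}^{58} k³ = [58×59/2]² = 1711² = 2927521
∑_{k=1}^{47} k³ = [47×48/2]² = 1128² = 1272384
∑_{k=48}^{58} k³ = 2927521 - 1272384 = 1655137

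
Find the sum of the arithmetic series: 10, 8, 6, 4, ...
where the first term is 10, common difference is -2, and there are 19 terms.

Sₙ = n/2 × (first + last)
Last term = a + (n-1)d = 10 + (19-1)×(-2) = -26
S_19 = 19/2 × (10 + (-26))
S_19 = 19/2 × (-16) = -152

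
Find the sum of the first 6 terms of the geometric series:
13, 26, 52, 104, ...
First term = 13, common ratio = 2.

Sₙ = a(1 - rⁿ) / (1 - r)
S_6 = 13(1 - 2^6) / (1 - 2)
S_6 = 13(1 - 64) / (-1)
S_6 = 819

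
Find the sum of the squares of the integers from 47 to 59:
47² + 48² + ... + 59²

Use ∑_{k=1}^{n} k² = n(n+1)(2n+1)/6, then subtract the first 46 terms.
∑_{k=1}^{59} k² = 59×60×119/6 = 70210
∑_{k=1}^{46} k² = 46×47×93/6 = 33511
∑_{k=47}^{59} k² = 70210 - 33511 = 36699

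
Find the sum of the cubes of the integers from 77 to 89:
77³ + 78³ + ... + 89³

Use ∑_{k=1}^{n} k³ = [n(n+1)/2]², then subtract the first 76 terms.
∑_{k=1}^{89} k³ = [89×90/2]² = 4005² = 16040025
∑_{k=1}^{76} k³ = [76×77/2]² = 2926² = 8561476
∑_{k=77}^{89} k³ = 16040025 - 8561476 = 7478549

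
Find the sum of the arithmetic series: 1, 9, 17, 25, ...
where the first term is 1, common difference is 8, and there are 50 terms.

Sₙ = n/2 × (first + last)
Last term = a + (n-1)d = 1 + (50-1)×8 = 393
S_50 = 50/2 × (1 + 393)
S_50 = 50/2 × 394 = 9850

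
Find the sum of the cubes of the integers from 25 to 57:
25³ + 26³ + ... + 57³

Use ∑_{k=1}^{n} k³ = [n(n+1)/2]², then subtract the first 24 terms.
∑_{k=1}^{57} k³ = [57×58/2]² = 1653² = 2732409
∑_{k=1}^{24} k³ = [24×25/2]² = 300² = 90000
∑_{k=25}^{57} k³ = 2732409 - 90000 = 2642409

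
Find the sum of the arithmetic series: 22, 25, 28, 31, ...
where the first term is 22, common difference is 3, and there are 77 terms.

Sₙ = n/2 × (first + last)
Last term = a + (n-1)d = 22 + (77-1)×3 = 250
S_77 = 77/2 × (22 + 250)
S_77 = 77/2 × 272 = 10472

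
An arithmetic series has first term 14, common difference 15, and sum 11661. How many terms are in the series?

Using S = n/2 × [2a + (n-1)d]
11661 = n/2 × [2(14) + (n-1)(15)]
11661 = n/2 × [28 + 15n - 15]
23322 = n × [13 + 15n]
15n² + (13)n - 23322 = 0
Discriminant: Δ = (13)² - 4(15)(-23322) = 169 + 1399320 = 1399489
√Δ = 1183
n = [-(13) + √Δ] / (2·15) = (-13 + 1183) / 30 = 1170 / 30 = 39
(The negative root is discarded since n must be a positive integer.)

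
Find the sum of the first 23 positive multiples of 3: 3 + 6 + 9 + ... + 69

Factor out 3: = 3(1 + 2 + ... + 23) = 3 × n(n+1)/2
= 3 × 23×24/2
= 3 × 276
= 828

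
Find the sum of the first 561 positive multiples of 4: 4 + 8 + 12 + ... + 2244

Factor out 4: = 4(1 + 2 + ... + 561) = 4 × n(n+1)/2
= 4 × 561×562/2
= 4 × 157641
= 630564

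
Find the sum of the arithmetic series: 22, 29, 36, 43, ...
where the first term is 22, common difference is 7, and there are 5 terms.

Sₙ = n/2 × (first + last)
Last term = a + (n-1)d = 22 + (5-1)×7 = 50
S_5 = 5/2 × (22 + 50)
S_5 = 5/2 × 72 = 180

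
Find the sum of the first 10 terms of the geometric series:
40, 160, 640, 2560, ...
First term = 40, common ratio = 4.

Sₙ = a(1 - rⁿ) / (1 - r)
S_10 = 40(1 - 4^10) / (1 - 4)
S_10 = 40(1 - 1048576) / (-3)
S_10 = 13981000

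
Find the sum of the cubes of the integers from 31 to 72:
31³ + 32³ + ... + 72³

Use ∑_{k=1}^{n} k³ = [n(n+1)/2]², then subtract the first 30 terms.
∑_{k=1}^{72} k³ = [72×73/2]² = 2628² = 6906384
∑_{k=1}^{30} k³ = [30×31/2]² = 465² = 216225
∑_{k=31}^{72} k³ = 6906384 - 216225 = 6690159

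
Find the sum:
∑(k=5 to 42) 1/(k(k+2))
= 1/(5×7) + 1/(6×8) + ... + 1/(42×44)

Partial fractions: 1/(k(k+2)) = (1/2)[1/k - 1/(k+2)]
Telescoping leaves the first two and last two terms:
= (1/2)[1/5 + 1/6 - 1/43 - 1/44]
= 9101/56760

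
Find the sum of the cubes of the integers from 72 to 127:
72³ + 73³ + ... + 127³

Use ∑_{k=1}^{n} k³ = [n(n+1)/2]², then subtract the first 71 terms.
∑_{k=1}^{127} k³ = [127×128/2]² = 8128² = 66064384
∑_{k=1}^{71} k³ = [71×72/2]² = 2556² = 6533136
∑_{k=72}^{127} k³ = 66064384 - 6533136 = 59531248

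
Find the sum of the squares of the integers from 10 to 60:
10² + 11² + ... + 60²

Use ∑_{k=1}^{n} k² = n(n+1)(2n+1)/6, then subtract the first 9 terms.
∑_{k=1}^{60} k² = 60×61×121/6 = 73810
∑_{k=1}^{9} k² = 9×10×19/6 = 285
∑_{k=10}^{60} k² = 73810 - 285 = 73525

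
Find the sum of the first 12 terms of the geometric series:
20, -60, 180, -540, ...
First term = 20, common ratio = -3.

Sₙ = a(1 - rⁿ) / (1 - r)
S_12 = 20(1 - (-3)^12) / (1 - (-3))
S_12 = 20(1 - 531441) / (4)
S_12 = -2657200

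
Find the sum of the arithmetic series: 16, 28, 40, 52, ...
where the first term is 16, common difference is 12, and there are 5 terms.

Sₙ = n/2 × (first + last)
Last term = a + (n-1)d = 16 + (5-1)×12 = 64
S_5 = 5/2 × (16 + 64)
S_5 = 5/2 × 80 = 200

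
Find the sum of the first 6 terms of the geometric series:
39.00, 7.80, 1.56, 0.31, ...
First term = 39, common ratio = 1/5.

Sₙ = a(1 - rⁿ) / (1 - r)
S_6 = 39(1 - (1/5)^6) / (1 - (1/5))
S_6 = 39(1 - (1/15625)) / (4/5)
S_6 = 152334/3125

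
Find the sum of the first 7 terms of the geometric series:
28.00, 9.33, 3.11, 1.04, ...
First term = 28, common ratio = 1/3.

Sₙ = a(1 - rⁿ) / (1 - r)
S_7 = 28(1 - (1/3)^7) / (1 - (1/3))
S_7 = 28(1 - (1/2187)) / (2/3)
S_7 = 30604/729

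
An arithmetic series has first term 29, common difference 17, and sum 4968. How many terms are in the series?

Using S = n/2 × [2a + (n-1)d]
4968 = n/2 × [2(29) + (n-1)(17)]
4968 = n/2 × [58 + 17n - 17]
9936 = n × [41 + 17n]
17n² + (41)n - 9936 = 0
Discriminant: Δ = (41)² - 4(17)(-9936) = 1681 + 675648 = 677329
√Δ = 823
n = [-(41) + √Δ] / (2·17) = (-41 + 823) / 34 = 782 / 34 = 23
(The negative root is discarded since n must be a positive integer.)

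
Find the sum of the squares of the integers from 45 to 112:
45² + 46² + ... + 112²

Use ∑_{k=1}^{n} k² = n(n+1)(2n+1)/6, then subtract the first 44 terms.
∑_{k=1}^{112} k² = 112×113×225/6 = 474600
∑_{k=1}^{44} k² = 44×45×89/6 = 29370
∑_{k=45}^{112} k² = 474600 - 29370 = 445230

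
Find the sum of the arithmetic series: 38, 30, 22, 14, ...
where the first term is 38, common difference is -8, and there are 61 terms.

Sₙ = n/2 × (first + last)
Last term = a + (n-1)d = 38 + (61-1)×(-8) = -442
S_61 = 61/2 × (38 + (-442))
S_61 = 61/2 × (-404) = -12322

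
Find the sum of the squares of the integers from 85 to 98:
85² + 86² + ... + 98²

Use ∑_{k=1}^{n} k² = n(n+1)(2n+1)/6, then subtract the first 84 terms.
∑_{k=1}^{98} k² = 98×99×197/6 = 318549
∑_{k=1}^{84} k² = 84×85×169/6 = 201110
∑_{k=85}^{98} k² = 318549 - 201110 = 117439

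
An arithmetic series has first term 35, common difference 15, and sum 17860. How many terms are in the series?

Using S = n/2 × [2a + (n-1)d]
17860 = n/2 × [2(35) + (n-1)(15)]
17860 = n/2 × [70 + 15n - 15]
35720 = n × [55 + 15n]
15n² + (55)n - 35720 = 0
Discriminant: Δ = (55)² - 4(15)(-35720) = 3025 + 2143200 = 2146225
√Δ = 1465
n = [-(55) + √Δ] / (2·15) = (-55 + 1465) / 30 = 1410 / 30 = 47
(The negative root is discarded since n must be a positive integer.)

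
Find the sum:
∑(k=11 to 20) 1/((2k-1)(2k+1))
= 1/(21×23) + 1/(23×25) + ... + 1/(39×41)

Partial fractions: 1/((2k-1)(2k+1)) = (1/2)[1/(2k-1) - 1/(2k+1)]
The series telescopes:
= (1/2)[1/21 - 1/41]
= 10/861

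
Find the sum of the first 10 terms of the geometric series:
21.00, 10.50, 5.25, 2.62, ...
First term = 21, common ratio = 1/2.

Sₙ = a(1 - rⁿ) / (1 - r)
S_10 = 21(1 - (1/2)^10) / (1 - (1/2))
S_10 = 21(1 - (1/1024)) / (1/2)
S_10 = 21483/512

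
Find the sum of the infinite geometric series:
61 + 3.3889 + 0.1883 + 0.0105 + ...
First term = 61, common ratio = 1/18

For |r| < 1, S = a / (1 - r)
S = 61 / (1 - (1/18))
S = 61 / (17/18)
S = 1098/17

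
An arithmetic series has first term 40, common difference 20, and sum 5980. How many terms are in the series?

Using S = n/2 × [2a + (n-1)d]
5980 = n/2 × [2(40) + (n-1)(20)]
5980 = n/2 × [80 + 20n - 20]
11960 = n × [60 + 20n]
20n² + (60)n - 11960 = 0
Discriminant: Δ = (60)² - 4(20)(-11960) = 3600 + 956800 = 960400
√Δ = 980
n = [-(60) + √Δ] / (2·20) = (-60 + 980) / 40 = 920 / 40 = 23
(The negative root is discarded since n must be a positive integer.)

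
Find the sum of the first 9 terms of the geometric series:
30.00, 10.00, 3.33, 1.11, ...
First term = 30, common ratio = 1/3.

Sₙ = a(1 - rⁿ) / (1 - r)
S_9 = 30(1 - (1/3)^9) / (1 - (1/3))
S_9 = 30(1 - (1/19683)) / (2/3)
S_9 = 98410/2187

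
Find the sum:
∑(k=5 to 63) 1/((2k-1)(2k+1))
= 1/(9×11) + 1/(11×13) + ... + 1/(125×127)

Partial fractions: 1/((2k-1)(2k+1)) = (1/2)[1/(2k-1) - 1/(2k+1)]
The series telescopes:
= (1/2)[1/9 - 1/127]
= 59/1143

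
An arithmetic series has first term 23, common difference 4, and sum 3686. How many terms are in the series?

Using S = n/2 × [2a + (n-1)d]
3686 = n/2 × [2(23) + (n-1)(4)]
3686 = n/2 × [46 + 4n - 4]
7372 = n × [42 + 4n]
4n² + (42)n - 7372 = 0
Discriminant: Δ = (42)² - 4(4)(-7372) = 1764 + 117952 = 119716
√Δ = 346
n = [-(42) + √Δ] / (2·4) = (-42 + 346) / 8 = 304 / 8 = 38
(The negative root is discarded since n must be a positive integer.)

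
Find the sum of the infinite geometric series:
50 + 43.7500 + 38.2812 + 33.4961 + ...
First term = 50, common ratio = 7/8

For |r| < 1, S = a / (1 - r)
S = 50 / (1 - (7/8))
S = 50 / (1/8)
S = 400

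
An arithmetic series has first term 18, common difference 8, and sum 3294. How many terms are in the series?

Using S = n/2 × [2a + (n-1)d]
3294 = n/2 × [2(18) + (n-1)(8)]
3294 = n/2 × [36 + 8n - 8]
6588 = n × [28 + 8n]
8n² + (28)n - 6588 = 0
Discriminant: Δ = (28)² - 4(8)(-6588) = 784 + 210816 = 211600
√Δ = 460
n = [-(28) + √Δ] / (2·8) = (-28 + 460) / 16 = 432 / 16 = 27
(The negative root is discarded since n must be a positive integer.)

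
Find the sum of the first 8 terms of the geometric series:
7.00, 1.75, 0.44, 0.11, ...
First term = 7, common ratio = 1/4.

Sₙ = a(1 - rⁿ) / (1 - r)
S_8 = 7(1 - (1/4)^8) / (1 - (1/4))
S_8 = 7(1 - (1/65536)) / (3/4)
S_8 = 152915/16384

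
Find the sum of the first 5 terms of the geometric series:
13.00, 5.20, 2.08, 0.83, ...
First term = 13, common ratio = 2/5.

Sₙ = a(1 - rⁿ) / (1 - r)
S_5 = 13(1 - (2/5)^5) / (1 - (2/5))
S_5 = 13(1 - (32/3125)) / (3/5)
S_5 = 13403/625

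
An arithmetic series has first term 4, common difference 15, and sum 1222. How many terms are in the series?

Using S = n/2 × [2a + (n-1)d]
1222 = n/2 × [2(4) + (n-1)(15)]
1222 = n/2 × [8 + 15n - 15]
2444 = n × [-7 + 15n]
15n² + (-7)n - 2444 = 0
Discriminant: Δ = (-7)² - 4(15)(-2444) = 49 + 146640 = 146689
√Δ = 383
n = [-(-7) + √Δ] / (2·15) = (7 + 383) / 30 = 390 / 30 = 13
(The negative root is discarded since n must be a positive integer.)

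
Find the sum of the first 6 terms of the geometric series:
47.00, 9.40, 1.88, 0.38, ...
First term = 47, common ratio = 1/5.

Sₙ = a(1 - rⁿ) / (1 - r)
S_6 = 47(1 - (1/5)^6) / (1 - (1/5))
S_6 = 47(1 - (1/15625)) / (4/5)
S_6 = 183582/3125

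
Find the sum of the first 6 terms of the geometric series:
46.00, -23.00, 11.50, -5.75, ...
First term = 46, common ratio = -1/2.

Sₙ = a(1 - rⁿ) / (1 - r)
S_6 = 46(1 - (-1/2)^6) / (1 - (-1/2))
S_6 = 46(1 - (1/64)) / (3/2)
S_6 = 483/16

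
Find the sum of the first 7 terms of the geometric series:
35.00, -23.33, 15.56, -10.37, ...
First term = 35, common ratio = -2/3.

Sₙ = a(1 - rⁿ) / (1 - r)
S_7 = 35(1 - (-2/3)^7) / (1 - (-2/3))
S_7 = 35(1 - (-128/2187)) / (5/3)
S_7 = 16205/729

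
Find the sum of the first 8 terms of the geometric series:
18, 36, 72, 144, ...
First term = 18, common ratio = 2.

Sₙ = a(1 - rⁿ) / (1 - r)
S_8 = 18(1 - 2^8) / (1 - 2)
S_8 = 18(1 - 256) / (-1)
S_8 = 4590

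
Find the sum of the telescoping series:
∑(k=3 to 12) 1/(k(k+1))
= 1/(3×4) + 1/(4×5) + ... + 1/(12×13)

Partial fractions: 1/(k(k+1)) = 1/k - 1/(k+1)
The series telescopes:
= (1/3 - 1/4) + (1/4 - 1/5) + ... + (1/12 - 1/13)
= 1/3 - 1/13
= 10/39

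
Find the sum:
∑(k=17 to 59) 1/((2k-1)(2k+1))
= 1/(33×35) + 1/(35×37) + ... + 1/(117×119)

Partial fractions: 1/((2k-1)(2k+1)) = (1/2)[1/(2k-1) - 1/(2k+1)]
The series telescopes:
= (1/2)[1/33 - 1/119]
= 43/3927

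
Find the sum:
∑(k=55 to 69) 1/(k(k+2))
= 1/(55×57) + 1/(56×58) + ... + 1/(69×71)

Partial fractions: 1/(k(k+2)) = (1/2)[1/k - 1/(k+2)]
Telescoping leaves the first two and last two terms:
= (1/2)[1/55 + 1/56 - 1/70 - 1/71]
= 1677/437360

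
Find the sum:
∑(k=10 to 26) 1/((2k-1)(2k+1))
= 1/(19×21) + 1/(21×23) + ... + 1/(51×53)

Partial fractions: 1/((2k-1)(2k+1)) = (1/2)[1/(2k-1) - 1/(2k+1)]
The series telescopes:
= (1/2)[1/19 - 1/53]
= 17/1007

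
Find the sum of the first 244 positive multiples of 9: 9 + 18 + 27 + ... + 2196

Factor out 9: = 9(1 + 2 + ... + 244) = 9 × n(n+1)/2
= 9 × 244×245/2
= 9 × 29890
= 269010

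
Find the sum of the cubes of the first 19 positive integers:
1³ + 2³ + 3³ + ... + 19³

Formula: ∑k³ = [n(n+1)/2]²
= [19×20/2]²
= 190²
= 36100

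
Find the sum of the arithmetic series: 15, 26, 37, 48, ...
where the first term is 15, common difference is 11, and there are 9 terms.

Sₙ = n/2 × (first + last)
Last term = a + (n-1)d = 15 + (9-1)×11 = 103
S_9 = 9/2 × (15 + 103)
S_9 = 9/2 × 118 = 531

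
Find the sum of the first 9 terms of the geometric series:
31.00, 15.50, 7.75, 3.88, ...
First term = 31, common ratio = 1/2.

Sₙ = a(1 - rⁿ) / (1 - r)
S_9 = 31(1 - (1/2)^9) / (1 - (1/2))
S_9 = 31(1 - (1/512)) / (1/2)
S_9 = 15841/256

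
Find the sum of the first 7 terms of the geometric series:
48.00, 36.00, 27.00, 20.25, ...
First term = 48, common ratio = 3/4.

Sₙ = a(1 - rⁿ) / (1 - r)
S_7 = 48(1 - (3/4)^7) / (1 - (3/4))
S_7 = 48(1 - (2187/16384)) / (1/4)
S_7 = 42591/256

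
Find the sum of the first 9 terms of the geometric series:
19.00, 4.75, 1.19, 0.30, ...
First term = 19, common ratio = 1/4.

Sₙ = a(1 - rⁿ) / (1 - r)
S_9 = 19(1 - (1/4)^9) / (1 - (1/4))
S_9 = 19(1 - (1/262144)) / (3/4)
S_9 = 1660239/65536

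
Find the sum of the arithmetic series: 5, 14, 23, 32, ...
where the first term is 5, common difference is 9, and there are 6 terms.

Sₙ = n/2 × (first + last)
Last term = a + (n-1)d = 5 + (6-1)×9 = 50
S_6 = 6/2 × (5 + 50)
S_6 = 6/2 × 55 = 165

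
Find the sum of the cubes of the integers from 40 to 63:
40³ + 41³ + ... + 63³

Use ∑_{k=1}^{n} k³ = [n(n+1)/2]², then subtract the first 39 terms.
∑_{k=1}^{63} k³ = [63×64/2]² = 2016² = 4064256
∑_{k=1}^{39} k³ = [39×40/2]² = 780² = 608400
∑_{k=40}^{63} k³ = 4064256 - 608400 = 3455856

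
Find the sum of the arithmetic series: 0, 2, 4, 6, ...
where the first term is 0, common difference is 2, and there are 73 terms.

Sₙ = n/2 × (first + last)
Last term = a + (n-1)d = 0 + (73-1)×2 = 144
S_73 = 73/2 × (0 + 144)
S_73 = 73/2 × 144 = 5256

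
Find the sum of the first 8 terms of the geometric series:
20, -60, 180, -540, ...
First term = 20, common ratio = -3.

Sₙ = a(1 - rⁿ) / (1 - r)
S_8 = 20(1 - (-3)^8) / (1 - (-3))
S_8 = 20(1 - 6561) / (4)
S_8 = -32800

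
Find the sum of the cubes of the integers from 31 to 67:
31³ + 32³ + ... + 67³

Use ∑_{k=1}^{n} k³ = [n(n+1)/2]², then subtract the first 30 terms.
∑_{k=1}^{67} k³ = [67×68/2]² = 2278² = 5189284
∑_{k=1}^{30} k³ = [30×31/2]² = 465² = 216225
∑_{k=31}^{67} k³ = 5189284 - 216225 = 4973059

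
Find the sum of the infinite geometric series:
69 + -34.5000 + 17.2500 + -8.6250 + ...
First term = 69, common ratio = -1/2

For |r| < 1, S = a / (1 - r)
S = 69 / (1 - (-1/2))
S = 69 / (3/2)
S = 46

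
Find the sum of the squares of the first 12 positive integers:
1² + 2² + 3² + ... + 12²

Formula: ∑k² = n(n+1)(2n+1)/6
= 12×13×25/6
= 3900/6
= 650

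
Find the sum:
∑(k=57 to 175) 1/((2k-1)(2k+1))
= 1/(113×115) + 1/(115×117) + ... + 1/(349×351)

Partial fractions: 1/((2k-1)(2k+1)) = (1/2)[1/(2k-1) - 1/(2k+1)]
The series telescopes:
= (1/2)[1/113 - 1/351]
= 119/39663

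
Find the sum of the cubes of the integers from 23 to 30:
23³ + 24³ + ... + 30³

Use ∑_{k=1}^{n} k³ = [n(n+1)/2]², then subtract the first 22 terms.
∑_{k=1}^{30} k³ = [30×31/2]² = 465² = 216225
∑_{k=1}^{22} k³ = [22×23/2]² = 253² = 64009
∑_{k=23}^{30} k³ = 216225 - 64009 = 152216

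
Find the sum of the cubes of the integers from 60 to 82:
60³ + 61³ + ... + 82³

Use ∑_{k=1}^{n} k³ = [n(n+1)/2]², then subtract the first 59 terms.
∑_{k=1}^{82} k³ = [82×83/2]² = 3403² = 11580409
∑_{k=1}^{59} k³ = [59×60/2]² = 1770² = 3132900
∑_{k=60}^{82} k³ = 11580409 - 3132900 = 8447509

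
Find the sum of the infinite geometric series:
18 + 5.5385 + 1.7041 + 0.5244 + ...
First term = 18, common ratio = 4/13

For |r| < 1, S = a / (1 - r)
S = 18 / (1 - (4/13))
S = 18 / (9/13)
S = 26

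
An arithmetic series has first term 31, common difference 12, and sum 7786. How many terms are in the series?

Using S = n/2 × [2a + (n-1)d]
7786 = n/2 × [2(31) + (n-1)(12)]
7786 = n/2 × [62 + 12n - 12]
15572 = n × [50 + 12n]
12n² + (50)n - 15572 = 0
Discriminant: Δ = (50)² - 4(12)(-15572) = 2500 + 747456 = 749956
√Δ = 866
n = [-(50) + √Δ] / (2·12) = (-50 + 866) / 24 = 816 / 24 = 34
(The negative root is discarded since n must be a positive integer.)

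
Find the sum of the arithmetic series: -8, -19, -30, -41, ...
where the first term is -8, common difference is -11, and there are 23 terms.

Sₙ = n/2 × (first + last)
Last term = a + (n-1)d = -8 + (23-1)×(-11) = -250
S_23 = 23/2 × (-8 + (-250))
S_23 = 23/2 × (-258) = -2967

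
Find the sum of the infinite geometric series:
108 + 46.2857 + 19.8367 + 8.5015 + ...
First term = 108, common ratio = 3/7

For |r| < 1, S = a / (1 - r)
S = 108 / (1 - (3/7))
S = 108 / (4/7)
S = 189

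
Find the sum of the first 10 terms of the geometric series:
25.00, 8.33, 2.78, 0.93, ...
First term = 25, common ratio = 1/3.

Sₙ = a(1 - rⁿ) / (1 - r)
S_10 = 25(1 - (1/3)^10) / (1 - (1/3))
S_10 = 25(1 - (1/59049)) / (2/3)
S_10 = 738100/19683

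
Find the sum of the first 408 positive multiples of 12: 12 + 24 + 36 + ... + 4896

Factor out 12: = 12(1 + 2 + ... + 408) = 12 × n(n+1)/2
= 12 × 408×409/2
= 12 × 83436
= 1001232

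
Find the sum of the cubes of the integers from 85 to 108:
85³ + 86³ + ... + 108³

Use ∑_{k=1}^{n} k³ = [n(n+1)/2]², then subtract the first 84 terms.
∑_{k=1}^{108} k³ = [108×109/2]² = 5886² = 34644996
∑_{k=1}^{84} k³ = [84×85/2]² = 3570² = 12744900
∑_{k=85}^{108} k³ = 34644996 - 12744900 = 21900096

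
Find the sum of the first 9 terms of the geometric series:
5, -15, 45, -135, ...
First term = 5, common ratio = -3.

Sₙ = a(1 - rⁿ) / (1 - r)
S_9 = 5(1 - (-3)^9) / (1 - (-3))
S_9 = 5(1 - (-19683)) / (4)
S_9 = 24605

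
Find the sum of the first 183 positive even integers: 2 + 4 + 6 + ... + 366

Sum of first n even numbers = n(n+1)
= 183×184
= 33672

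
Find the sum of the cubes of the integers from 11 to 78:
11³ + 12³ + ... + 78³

Use ∑_{k=1}^{n} k³ = [n(n+1)/2]², then subtract the first 10 terms.
∑_{k=1}^{78} k³ = [78×79/2]² = 3081² = 9492561
∑_{k=1}^{10} k³ = [10×11/2]² = 55² = 3025
∑_{k=11}^{78} k³ = 9492561 - 3025 = 9489536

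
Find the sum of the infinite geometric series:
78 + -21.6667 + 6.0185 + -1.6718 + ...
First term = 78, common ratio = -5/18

For |r| < 1, S = a / (1 - r)
S = 78 / (1 - (-5/18))
S = 78 / (23/18)
S = 1404/23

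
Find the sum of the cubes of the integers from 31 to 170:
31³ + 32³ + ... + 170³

Use ∑_{k=1}^{n} k³ = [n(n+1)/2]², then subtract the first 30 terms.
∑_{k=1}^{170} k³ = [170×171/2]² = 14535² = 211266225
∑_{k=1}^{30} k³ = [30×31/2]² = 465² = 216225
∑_{k=31}^{170} k³ = 211266225 - 216225 = 211050000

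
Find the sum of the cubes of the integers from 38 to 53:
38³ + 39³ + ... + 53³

Use ∑_{k=1}^{n} k³ = [n(n+1)/2]², then subtract the first 37 terms.
∑_{k=1}^{53} k³ = [53×54/2]² = 1431² = 2047761
∑_{k=1}^{37} k³ = [37×38/2]² = 703² = 494209
∑_{k=38}^{53} k³ = 2047761 - 494209 = 1553552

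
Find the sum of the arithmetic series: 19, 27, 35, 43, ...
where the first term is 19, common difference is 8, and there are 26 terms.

Sₙ = n/2 × (first + last)
Last term = a + (n-1)d = 19 + (26-1)×8 = 219
S_26 = 26/2 × (19 + 219)
S_26 = 26/2 × 238 = 3094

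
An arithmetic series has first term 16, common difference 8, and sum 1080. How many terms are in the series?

Using S = n/2 × [2a + (n-1)d]
1080 = n/2 × [2(16) + (n-1)(8)]
1080 = n/2 × [32 + 8n - 8]
2160 = n × [24 + 8n]
8n² + (24)n - 2160 = 0
Discriminant: Δ = (24)² - 4(8)(-2160) = 576 + 69120 = 69696
√Δ = 264
n = [-(24) + √Δ] / (2·8) = (-24 + 264) / 16 = 240 / 16 = 15
(The negative root is discarded since n must be a positive integer.)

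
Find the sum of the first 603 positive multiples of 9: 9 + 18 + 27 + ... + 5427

Factor out 9: = 9(1 + 2 + ... + 603) = 9 × n(n+1)/2
= 9 × 603×604/2
= 9 × 182106
= 1638954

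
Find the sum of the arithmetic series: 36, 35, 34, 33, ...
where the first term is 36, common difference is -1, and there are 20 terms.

Sₙ = n/2 × (first + last)
Last term = a + (n-1)d = 36 + (20-1)×(-1) = 17
S_20 = 20/2 × (36 + 17)
S_20 = 20/2 × 53 = 530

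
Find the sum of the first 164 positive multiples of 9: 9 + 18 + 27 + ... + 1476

Factor out 9: = 9(1 + 2 + ... + 164) = 9 × n(n+1)/2
= 9 × 164×165/2
= 9 × 13530
= 121770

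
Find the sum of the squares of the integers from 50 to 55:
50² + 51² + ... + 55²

Use ∑_{k=1}^{n} k² = n(n+1)(2n+1)/6, then subtract the first 49 terms.
∑_{k=1}^{55} k² = 55×56×111/6 = 56980
∑_{k=1}^{49} k² = 49×50×99/6 = 40425
∑_{k=50}^{55} k² = 56980 - 40425 = 16555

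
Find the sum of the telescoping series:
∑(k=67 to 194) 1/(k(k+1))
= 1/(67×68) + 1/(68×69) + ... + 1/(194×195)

Partial fractions: 1/(k(k+1)) = 1/k - 1/(k+1)
The series telescopes:
= (1/67 - 1/68) + (1/68 - 1/69) + ... + (1/194 - 1/195)
= 1/67 - 1/195
= 128/13065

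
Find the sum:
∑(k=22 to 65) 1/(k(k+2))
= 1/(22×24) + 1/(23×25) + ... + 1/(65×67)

Partial fractions: 1/(k(k+2)) = (1/2)[1/k - 1/(k+2)]
Telescoping leaves the first two and last two terms:
= (1/2)[1/22 + 1/23 - 1/66 - 1/67]
= 2993/101706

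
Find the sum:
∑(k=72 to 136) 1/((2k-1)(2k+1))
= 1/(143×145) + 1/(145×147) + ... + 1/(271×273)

Partial fractions: 1/((2k-1)(2k+1)) = (1/2)[1/(2k-1) - 1/(2k+1)]
The series telescopes:
= (1/2)[1/143 - 1/273]
= 5/3003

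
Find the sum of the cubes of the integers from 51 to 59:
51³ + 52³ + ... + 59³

Use ∑_{k=1}^{n} k³ = [n(n+1)/2]², then subtract the first 50 terms.
∑_{k=1}^{59} k³ = [59×60/2]² = 1770² = 3132900
∑_{k=1}^{50} k³ = [50×51/2]² = 1275² = 1625625
∑_{k=51}^{59} k³ = 3132900 - 1625625 = 1507275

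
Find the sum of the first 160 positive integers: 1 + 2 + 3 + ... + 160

Formula: ∑k = n(n+1)/2
= 160×161/2
= 25760/2
= 12880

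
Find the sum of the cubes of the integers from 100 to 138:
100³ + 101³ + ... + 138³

Use ∑_{k=1}^{n} k³ = [n(n+1)/2]², then subtract the first 99 terms.
∑_{k=1}^{138} k³ = [138×139/2]² = 9591² = 91987281
∑_{k=1}^{99} k³ = [99×100/2]² = 4950² = 24502500
∑_{k=100}^{138} k³ = 91987281 - 24502500 = 67484781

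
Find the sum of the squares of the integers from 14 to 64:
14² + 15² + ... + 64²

Use ∑_{k=1}^{n} k² = n(n+1)(2n+1)/6, then subtract the first 13 terms.
∑_{k=1}^{64} k² = 64×65×129/6 = 89440
∑_{k=1}^{13} k² = 13×14×27/6 = 819
∑_{k=14}^{64} k² = 89440 - 819 = 88621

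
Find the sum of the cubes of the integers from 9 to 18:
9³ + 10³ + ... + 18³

Use ∑_{k=1}^{n} k³ = [n(n+1)/2]², then subtract the first 8 terms.
∑_{k=1}^{18} k³ = [18×19/2]² = 171² = 29241
∑_{k=1}^{8} k³ = [8×9/2]² = 36² = 1296
∑_{k=9}^{18} k³ = 29241 - 1296 = 27945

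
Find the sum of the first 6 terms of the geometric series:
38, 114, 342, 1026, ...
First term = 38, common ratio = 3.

Sₙ = a(1 - rⁿ) / (1 - r)
S_6 = 38(1 - 3^6) / (1 - 3)
S_6 = 38(1 - 729) / (-2)
S_6 = 13832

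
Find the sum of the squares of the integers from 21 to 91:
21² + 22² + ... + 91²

Use ∑_{k=1}^{n} k² = n(n+1)(2n+1)/6, then subtract the first 20 terms.
∑_{k=1}^{91} k² = 91×92×183/6 = 255346
∑_{k=1}^{20} k² = 20×21×41/6 = 2870
∑_{k=21}^{91} k² = 255346 - 2870 = 252476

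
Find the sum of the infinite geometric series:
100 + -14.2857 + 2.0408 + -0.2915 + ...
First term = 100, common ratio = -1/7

For |r| < 1, S = a / (1 - r)
S = 100 / (1 - (-1/7))
S = 100 / (8/7)
S = 175/2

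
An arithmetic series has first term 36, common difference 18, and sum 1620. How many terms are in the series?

Using S = n/2 × [2a + (n-1)d]
1620 = n/2 × [2(36) + (n-1)(18)]
1620 = n/2 × [72 + 18n - 18]
3240 = n × [54 + 18n]
18n² + (54)n - 3240 = 0
Discriminant: Δ = (54)² - 4(18)(-3240) = 2916 + 233280 = 236196
√Δ = 486
n = [-(54) + √Δ] / (2·18) = (-54 + 486) / 36 = 432 / 36 = 12
(The negative root is discarded since n must be a positive integer.)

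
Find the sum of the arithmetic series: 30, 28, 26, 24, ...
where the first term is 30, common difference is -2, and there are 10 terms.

Sₙ = n/2 × (first + last)
Last term = a + (n-1)d = 30 + (10-1)×(-2) = 12
S_10 = 10/2 × (30 + 12)
S_10 = 10/2 × 42 = 210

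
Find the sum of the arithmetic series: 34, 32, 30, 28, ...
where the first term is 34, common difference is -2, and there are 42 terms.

Sₙ = n/2 × (first + last)
Last term = a + (n-1)d = 34 + (42-1)×(-2) = -48
S_42 = 42/2 × (34 + (-48))
S_42 = 42/2 × (-14) = -294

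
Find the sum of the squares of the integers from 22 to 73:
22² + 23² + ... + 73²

Use ∑_{k=1}^{n} k² = n(n+1)(2n+1)/6, then subtract the first 21 terms.
∑_{k=1}^{73} k² = 73×74×147/6 = 132349
∑_{k=1}^{21} k² = 21×22×43/6 = 3311
∑_{k=22}^{73} k² = 132349 - 3311 = 129038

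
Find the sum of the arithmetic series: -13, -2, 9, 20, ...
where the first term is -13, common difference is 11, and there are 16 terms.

Sₙ = n/2 × (first + last)
Last term = a + (n-1)d = -13 + (16-1)×11 = 152
S_16 = 16/2 × (-13 + 152)
S_16 = 16/2 × 139 = 1112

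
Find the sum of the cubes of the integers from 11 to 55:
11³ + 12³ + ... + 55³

Use ∑_{k=1}^{n} k³ = [n(n+1)/2]², then subtract the first 10 terms.
∑_{k=1}^{55} k³ = [55×56/2]² = 1540² = 2371600
∑_{k=1}^{10} k³ = [10×11/2]² = 55² = 3025
∑_{k=11}^{55} k³ = 2371600 - 3025 = 2368575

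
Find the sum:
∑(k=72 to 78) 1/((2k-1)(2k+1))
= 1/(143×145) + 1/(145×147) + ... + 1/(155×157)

Partial fractions: 1/((2k-1)(2k+1)) = (1/2)[1/(2k-1) - 1/(2k+1)]
The series telescopes:
= (1/2)[1/143 - 1/157]
= 7/22451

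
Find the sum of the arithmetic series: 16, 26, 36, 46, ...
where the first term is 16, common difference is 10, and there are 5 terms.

Sₙ = n/2 × (first + last)
Last term = a + (n-1)d = 16 + (5-1)×10 = 56
S_5 = 5/2 × (16 + 56)
S_5 = 5/2 × 72 = 180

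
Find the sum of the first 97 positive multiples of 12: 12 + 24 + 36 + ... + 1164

Factor out 12: = 12(1 + 2 + ... + 97) = 12 × n(n+1)/2
= 12 × 97×98/2
= 12 × 4753
= 57036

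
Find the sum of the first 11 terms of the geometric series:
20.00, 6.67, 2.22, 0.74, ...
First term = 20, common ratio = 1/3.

Sₙ = a(1 - rⁿ) / (1 - r)
S_11 = 20(1 - (1/3)^11) / (1 - (1/3))
S_11 = 20(1 - (1/177147)) / (2/3)
S_11 = 1771460/59049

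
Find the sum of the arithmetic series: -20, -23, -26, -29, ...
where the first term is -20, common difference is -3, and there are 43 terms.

Sₙ = n/2 × (first + last)
Last term = a + (n-1)d = -20 + (43-1)×(-3) = -146
S_43 = 43/2 × (-20 + (-146))
S_43 = 43/2 × (-166) = -3569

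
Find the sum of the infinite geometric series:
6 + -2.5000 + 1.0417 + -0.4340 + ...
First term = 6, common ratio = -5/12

For |r| < 1, S = a / (1 - r)
S = 6 / (1 - (-5/12))
S = 6 / (17/12)
S = 72/17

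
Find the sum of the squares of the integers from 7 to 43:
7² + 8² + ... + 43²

Use ∑_{k=1}^{n} k² = n(n+1)(2n+1)/6, then subtract the first 6 terms.
∑_{k=1}^{43} k² = 43×44×87/6 = 27434
∑_{k=1}^{6} k² = 6×7×13/6 = 91
∑_{k=7}^{43} k² = 27434 - 91 = 27343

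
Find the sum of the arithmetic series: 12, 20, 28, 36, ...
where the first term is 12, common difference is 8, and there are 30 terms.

Sₙ = n/2 × (first + last)
Last term = a + (n-1)d = 12 + (30-1)×8 = 244
S_30 = 30/2 × (12 + 244)
S_30 = 30/2 × 256 = 3840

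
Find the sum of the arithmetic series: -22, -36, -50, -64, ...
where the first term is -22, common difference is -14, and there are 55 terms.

Sₙ = n/2 × (first + last)
Last term = a + (n-1)d = -22 + (55-1)×(-14) = -778
S_55 = 55/2 × (-22 + (-778))
S_55 = 55/2 × (-800) = -22000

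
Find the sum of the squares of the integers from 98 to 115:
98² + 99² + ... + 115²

Use ∑_{k=1}^{n} k² = n(n+1)(2n+1)/6, then subtract the first 97 terms.
∑_{k=1}^{115} k² = 115×116×231/6 = 513590
∑_{k=1}^{97} k² = 97×98×195/6 = 308945
∑_{k=98}^{115} k² = 513590 - 308945 = 204645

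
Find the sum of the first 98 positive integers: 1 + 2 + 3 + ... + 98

Formula: ∑k = n(n+1)/2
= 98×99/2
= 9702/2
= 4851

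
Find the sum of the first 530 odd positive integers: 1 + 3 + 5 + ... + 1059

Sum of first n odd numbers = n²
= 530²
= 280900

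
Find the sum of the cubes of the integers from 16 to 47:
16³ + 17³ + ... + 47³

Use ∑_{k=1}^{n} k³ = [n(n+1)/2]², then subtract the first 15 terms.
∑_{k=1}^{47} k³ = [47×48/2]² = 1128² = 1272384
∑_{k=1}^{15} k³ = [15×16/2]² = 120² = 14400
∑_{k=16}^{47} k³ = 1272384 - 14400 = 1257984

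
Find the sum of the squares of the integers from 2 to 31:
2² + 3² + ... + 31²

Use ∑_{k=1}^{n} k² = n(n+1)(2n+1)/6, then subtract the first 1 terms.
∑_{k=1}^{31} k² = 31×32×63/6 = 10416
∑_{k=1}^{1} k² = 1×2×3/6 = 1
∑_{k=2}^{31} k² = 10416 - 1 = 10415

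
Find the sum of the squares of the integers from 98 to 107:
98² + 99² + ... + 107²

Use ∑_{k=1}^{n} k² = n(n+1)(2n+1)/6, then subtract the first 97 terms.
∑_{k=1}^{107} k² = 107×108×215/6 = 414090
∑_{k=1}^{97} k² = 97×98×195/6 = 308945
∑_{k=98}^{107} k² = 414090 - 308945 = 105145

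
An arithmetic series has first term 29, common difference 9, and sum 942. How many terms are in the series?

Using S = n/2 × [2a + (n-1)d]
942 = n/2 × [2(29) + (n-1)(9)]
942 = n/2 × [58 + 9n - 9]
1884 = n × [49 + 9n]
9n² + (49)n - 1884 = 0
Discriminant: Δ = (49)² - 4(9)(-1884) = 2401 + 67824 = 70225
√Δ = 265
n = [-(49) + √Δ] / (2·9) = (-49 + 265) / 18 = 216 / 18 = 12
(The negative root is discarded since n must be a positive integer.)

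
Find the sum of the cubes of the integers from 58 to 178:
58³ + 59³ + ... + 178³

Use ∑_{k=1}^{n} k³ = [n(n+1)/2]², then subtract the first 57 terms.
∑_{k=1}^{178} k³ = [178×179/2]² = 15931² = 253796761
∑_{k=1}^{57} k³ = [57×58/2]² = 1653² = 2732409
∑_{k=58}^{178} k³ = 253796761 - 2732409 = 251064352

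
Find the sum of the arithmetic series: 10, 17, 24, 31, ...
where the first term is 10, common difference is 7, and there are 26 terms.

Sₙ = n/2 × (first + last)
Last term = a + (n-1)d = 10 + (26-1)×7 = 185
S_26 = 26/2 × (10 + 185)
S_26 = 26/2 × 195 = 2535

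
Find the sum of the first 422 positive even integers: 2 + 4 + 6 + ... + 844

Sum of first n even numbers = n(n+1)
= 422×423
= 178506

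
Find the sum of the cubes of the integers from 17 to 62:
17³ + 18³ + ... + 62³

Use ∑_{k=1}^{n} k³ = [n(n+1)/2]², then subtract the first 16 terms.
∑_{k=1}^{62} k³ = [62×63/2]² = 1953² = 3814209
∑_{k=1}^{16} k³ = [16×17/2]² = 136² = 18496
∑_{k=17}^{62} k³ = 3814209 - 18496 = 3795713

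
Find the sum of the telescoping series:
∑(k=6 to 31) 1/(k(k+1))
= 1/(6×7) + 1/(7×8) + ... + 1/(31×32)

Partial fractions: 1/(k(k+1)) = 1/k - 1/(k+1)
The series telescopes:
= (1/6 - 1/7) + (1/7 - 1/8) + ... + (1/31 - 1/32)
= 1/6 - 1/32
= 13/96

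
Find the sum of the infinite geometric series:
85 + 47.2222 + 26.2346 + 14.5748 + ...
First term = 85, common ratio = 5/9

For |r| < 1, S = a / (1 - r)
S = 85 / (1 - (5/9))
S = 85 / (4/9)
S = 765/4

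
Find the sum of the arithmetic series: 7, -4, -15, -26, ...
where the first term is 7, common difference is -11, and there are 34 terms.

Sₙ = n/2 × (first + last)
Last term = a + (n-1)d = 7 + (34-1)×(-11) = -356
S_34 = 34/2 × (7 + (-356))
S_34 = 34/2 × (-349) = -5933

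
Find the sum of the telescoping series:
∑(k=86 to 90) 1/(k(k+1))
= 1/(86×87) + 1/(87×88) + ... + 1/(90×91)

Partial fractions: 1/(k(k+1)) = 1/k - 1/(k+1)
The series telescopes:
= (1/86 - 1/87) + (1/87 - 1/88) + ... + (1/90 - 1/91)
= 1/86 - 1/91
= 5/7826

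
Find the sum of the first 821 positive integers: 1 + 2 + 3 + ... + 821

Formula: ∑k = n(n+1)/2
= 821×822/2
= 674862/2
= 337431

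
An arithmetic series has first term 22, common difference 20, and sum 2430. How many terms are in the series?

Using S = n/2 × [2a + (n-1)d]
2430 = n/2 × [2(22) + (n-1)(20)]
2430 = n/2 × [44 + 20n - 20]
4860 = n × [24 + 20n]
20n² + (24)n - 4860 = 0
Discriminant: Δ = (24)² - 4(20)(-4860) = 576 + 388800 = 389376
√Δ = 624
n = [-(24) + √Δ] / (2·20) = (-24 + 624) / 40 = 600 / 40 = 15
(The negative root is discarded since n must be a positive integer.)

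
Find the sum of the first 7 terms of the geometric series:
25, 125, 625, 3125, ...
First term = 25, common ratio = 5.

Sₙ = a(1 - rⁿ) / (1 - r)
S_7 = 25(1 - 5^7) / (1 - 5)
S_7 = 25(1 - 78125) / (-4)
S_7 = 488275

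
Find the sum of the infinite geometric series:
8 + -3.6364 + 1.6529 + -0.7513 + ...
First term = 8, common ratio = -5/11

For |r| < 1, S = a / (1 - r)
S = 8 / (1 - (-5/11))
S = 8 / (16/11)
S = 11/2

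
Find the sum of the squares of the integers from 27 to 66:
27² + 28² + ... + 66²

Use ∑_{k=1}^{n} k² = n(n+1)(2n+1)/6, then subtract the first 26 terms.
∑_{k=1}^{66} k² = 66×67×133/6 = 98021
∑_{k=1}^{26} k² = 26×27×53/6 = 6201
∑_{k=27}^{66} k² = 98021 - 6201 = 91820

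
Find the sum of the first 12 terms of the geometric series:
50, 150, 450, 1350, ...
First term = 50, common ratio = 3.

Sₙ = a(1 - rⁿ) / (1 - r)
S_12 = 50(1 - 3^12) / (1 - 3)
S_12 = 50(1 - 531441) / (-2)
S_12 = 13286000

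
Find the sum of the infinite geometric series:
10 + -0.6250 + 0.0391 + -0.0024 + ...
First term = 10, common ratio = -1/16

For |r| < 1, S = a / (1 - r)
S = 10 / (1 - (-1/16))
S = 10 / (17/16)
S = 160/17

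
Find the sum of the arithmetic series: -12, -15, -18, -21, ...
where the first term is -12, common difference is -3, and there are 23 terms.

Sₙ = n/2 × (first + last)
Last term = a + (n-1)d = -12 + (23-1)×(-3) = -78
S_23 = 23/2 × (-12 + (-78))
S_23 = 23/2 × (-90) = -1035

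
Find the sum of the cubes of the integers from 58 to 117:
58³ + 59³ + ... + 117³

Use ∑_{k=1}^{n} k³ = [n(n+1)/2]², then subtract the first 57 terms.
∑_{k=1}^{117} k³ = [117×118/2]² = 6903² = 47651409
∑_{k=1}^{57} k³ = [57×58/2]² = 1653² = 2732409
∑_{k=58}^{117} k³ = 47651409 - 2732409 = 44919000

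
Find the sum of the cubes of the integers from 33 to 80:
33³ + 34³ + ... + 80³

Use ∑_{k=1}^{n} k³ = [n(n+1)/2]², then subtract the first 32 terms.
∑_{k=1}^{80} k³ = [80×81/2]² = 3240² = 10497600
∑_{k=1}^{32} k³ = [32×33/2]² = 528² = 278784
∑_{k=33}^{80} k³ = 10497600 - 278784 = 10218816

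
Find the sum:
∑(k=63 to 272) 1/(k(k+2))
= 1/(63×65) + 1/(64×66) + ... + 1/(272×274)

Partial fractions: 1/(k(k+2)) = (1/2)[1/k - 1/(k+2)]
Telescoping leaves the first two and last two terms:
= (1/2)[1/63 + 1/64 - 1/273 - 1/274]
= 173675/14361984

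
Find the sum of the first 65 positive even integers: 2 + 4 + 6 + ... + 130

Sum of first n even numbers = n(n+1)
= 65×66
= 4290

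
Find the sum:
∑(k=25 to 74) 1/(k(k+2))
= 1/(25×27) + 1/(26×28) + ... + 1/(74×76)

Partial fractions: 1/(k(k+2)) = (1/2)[1/k - 1/(k+2)]
Telescoping leaves the first two and last two terms:
= (1/2)[1/25 + 1/26 - 1/75 - 1/76]
= 3851/148200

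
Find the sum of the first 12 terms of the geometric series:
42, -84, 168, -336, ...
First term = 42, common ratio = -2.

Sₙ = a(1 - rⁿ) / (1 - r)
S_12 = 42(1 - (-2)^12) / (1 - (-2))
S_12 = 42(1 - 4096) / (3)
S_12 = -57330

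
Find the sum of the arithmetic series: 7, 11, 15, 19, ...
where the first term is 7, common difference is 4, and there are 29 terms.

Sₙ = n/2 × (first + last)
Last term = a + (n-1)d = 7 + (29-1)×4 = 119
S_29 = 29/2 × (7 + 119)
S_29 = 29/2 × 126 = 1827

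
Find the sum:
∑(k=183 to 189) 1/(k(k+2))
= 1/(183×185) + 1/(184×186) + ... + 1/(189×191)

Partial fractions: 1/(k(k+2)) = (1/2)[1/k - 1/(k+2)]
Telescoping leaves the first two and last two terms:
= (1/2)[1/183 + 1/184 - 1/190 - 1/191]
= 244699/1221956880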